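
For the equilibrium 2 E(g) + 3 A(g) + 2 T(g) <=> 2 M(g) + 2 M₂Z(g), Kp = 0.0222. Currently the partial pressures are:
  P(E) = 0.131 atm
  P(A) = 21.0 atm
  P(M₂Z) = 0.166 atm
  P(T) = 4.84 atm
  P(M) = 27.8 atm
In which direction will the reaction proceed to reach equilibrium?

to the right

Qp = P(M)²·P(M₂Z)² / (P(E)²·P(A)³·P(T)²) = (27.8)²·(0.166)² / ((0.131)²·(21.0)³·(4.84)²) = 0.00572
Qp = 0.00572 < Kp = 0.0222, so the forward reaction proceeds.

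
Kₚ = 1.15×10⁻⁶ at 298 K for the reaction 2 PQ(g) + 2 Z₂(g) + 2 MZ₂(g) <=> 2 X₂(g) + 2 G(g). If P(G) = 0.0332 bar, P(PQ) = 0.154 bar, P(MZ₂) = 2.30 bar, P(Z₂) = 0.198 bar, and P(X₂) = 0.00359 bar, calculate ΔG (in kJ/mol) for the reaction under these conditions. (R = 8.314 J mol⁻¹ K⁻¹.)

Qₚ = P(X₂)²·P(G)² / (P(PQ)²·P(Z₂)²·P(MZ₂)²) = (0.00359)²·(0.0332)² / ((0.154)²·(0.198)²·(2.30)²) = 2.89×10⁻⁶
ΔG = RT ln(Qₚ/Kₚ) = (8.314 J mol⁻¹ K⁻¹)(298 K) × ln(2.89×10⁻⁶/1.15×10⁻⁶)
   = (2.478 kJ/mol)(0.9215) = 2.28 kJ/mol
ΔG > 0, so the forward reaction is non-spontaneous (proceeds in reverse).

ΔG = 2.28 kJ/mol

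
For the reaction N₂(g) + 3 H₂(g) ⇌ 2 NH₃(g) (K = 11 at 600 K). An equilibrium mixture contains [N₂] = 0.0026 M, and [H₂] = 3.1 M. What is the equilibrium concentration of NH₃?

[NH₃] = 0.92 M

At equilibrium, K = [NH₃]² / ([N₂]·[H₂]³) = 11.
([NH₃])² / ((0.0026)·(3.1)³) = 11
[NH₃]² = 0.852 ⇒ [NH₃] = 0.92 M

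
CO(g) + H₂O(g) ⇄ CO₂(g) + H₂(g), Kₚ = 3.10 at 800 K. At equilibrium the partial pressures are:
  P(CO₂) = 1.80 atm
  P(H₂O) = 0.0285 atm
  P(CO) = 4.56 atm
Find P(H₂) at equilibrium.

At equilibrium, Kₚ = P(CO₂)·P(H₂) / (P(CO)·P(H₂O)) = 3.10.
(1.80)·(P(H₂)) / ((4.56)·(0.0285)) = 3.10
P(H₂) = 0.224 atm

P(H₂) = 0.224 atm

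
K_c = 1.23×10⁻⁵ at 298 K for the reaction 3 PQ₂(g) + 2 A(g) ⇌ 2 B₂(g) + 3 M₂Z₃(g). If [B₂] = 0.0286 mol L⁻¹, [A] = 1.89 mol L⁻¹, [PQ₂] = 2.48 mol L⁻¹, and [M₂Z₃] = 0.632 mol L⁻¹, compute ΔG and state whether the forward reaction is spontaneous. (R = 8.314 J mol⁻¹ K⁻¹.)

Q_c = [B₂]²·[M₂Z₃]³ / ([PQ₂]³·[A]²) = (0.0286)²·(0.632)³ / ((2.48)³·(1.89)²) = 3.79×10⁻⁶
ΔG = RT ln(Q_c/K_c) = (8.314 J mol⁻¹ K⁻¹)(298 K) × ln(3.79×10⁻⁶/1.23×10⁻⁵)
   = (2.478 kJ/mol)(-1.177) = -2.92 kJ/mol
ΔG < 0, so the forward reaction is spontaneous (proceeds forward).

ΔG = -2.92 kJ/mol; the forward reaction is spontaneous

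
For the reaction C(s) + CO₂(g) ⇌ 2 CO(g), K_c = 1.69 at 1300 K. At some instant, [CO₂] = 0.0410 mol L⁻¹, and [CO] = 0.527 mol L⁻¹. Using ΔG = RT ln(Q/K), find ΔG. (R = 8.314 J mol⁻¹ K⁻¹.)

ΔG = 15.0 kJ/mol

(C is a pure solid — omitted from Q_c.)
Q_c = [CO]² / [CO₂] = (0.527)² / (0.0410) = 6.77
ΔG = RT ln(Q_c/K_c) = (8.314 J mol⁻¹ K⁻¹)(1300 K) × ln(6.77/1.69)
   = (10.81 kJ/mol)(1.388) = 15.0 kJ/mol
ΔG > 0, so the forward reaction is non-spontaneous (proceeds in reverse).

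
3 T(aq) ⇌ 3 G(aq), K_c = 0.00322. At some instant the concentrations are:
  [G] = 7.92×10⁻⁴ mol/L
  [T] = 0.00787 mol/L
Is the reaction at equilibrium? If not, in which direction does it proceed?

Q_c = [G]³ / [T]³ = (7.92×10⁻⁴)³ / (0.00787)³ = 0.00102
Q_c = 0.00102 < K_c = 0.00322, so the forward reaction proceeds.

toward products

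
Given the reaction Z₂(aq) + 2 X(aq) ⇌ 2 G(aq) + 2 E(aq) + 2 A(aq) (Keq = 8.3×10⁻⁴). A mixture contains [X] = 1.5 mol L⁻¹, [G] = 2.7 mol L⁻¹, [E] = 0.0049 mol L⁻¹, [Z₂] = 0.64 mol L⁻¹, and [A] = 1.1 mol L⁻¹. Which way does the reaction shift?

in the forward direction

Q = [G]²·[E]²·[A]² / ([Z₂]·[X]²) = (2.7)²·(0.0049)²·(1.1)² / ((0.64)·(1.5)²) = 1.5×10⁻⁴
Q = 1.5×10⁻⁴ < Keq = 8.3×10⁻⁴, so the forward reaction proceeds.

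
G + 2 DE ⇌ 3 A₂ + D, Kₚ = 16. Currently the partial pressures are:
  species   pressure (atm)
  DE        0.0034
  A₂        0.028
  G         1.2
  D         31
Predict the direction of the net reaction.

Qₚ = P(A₂)³·P(D) / (P(G)·P(DE)²) = (0.028)³·(31) / ((1.2)·(0.0034)²) = 49
Qₚ = 49 > Kₚ = 16, so the reverse reaction proceeds.

reverse (toward reactants)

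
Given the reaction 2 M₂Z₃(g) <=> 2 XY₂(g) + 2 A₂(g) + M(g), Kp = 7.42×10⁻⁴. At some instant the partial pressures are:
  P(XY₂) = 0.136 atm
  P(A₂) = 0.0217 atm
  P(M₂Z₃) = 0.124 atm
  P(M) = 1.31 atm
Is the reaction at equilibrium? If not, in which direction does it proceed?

no net change (already at equilibrium)

Qp = P(XY₂)²·P(A₂)²·P(M) / P(M₂Z₃)² = (0.136)²·(0.0217)²·(1.31) / (0.124)² = 7.42×10⁻⁴
Qp = 7.42×10⁻⁴ = Kp, so the system is already at equilibrium.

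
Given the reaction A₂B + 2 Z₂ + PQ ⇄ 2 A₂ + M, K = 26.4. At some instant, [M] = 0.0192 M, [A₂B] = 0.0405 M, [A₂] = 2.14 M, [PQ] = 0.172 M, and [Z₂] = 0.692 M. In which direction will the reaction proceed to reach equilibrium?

Q = [A₂]²·[M] / ([A₂B]·[Z₂]²·[PQ]) = (2.14)²·(0.0192) / ((0.0405)·(0.692)²·(0.172)) = 26.4
Q = 26.4 = K, so the system is already at equilibrium.

at equilibrium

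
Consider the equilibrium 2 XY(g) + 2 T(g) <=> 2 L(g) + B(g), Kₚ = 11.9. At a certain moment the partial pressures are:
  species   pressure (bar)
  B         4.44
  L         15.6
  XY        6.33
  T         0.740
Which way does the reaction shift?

in the reverse direction

Qₚ = P(L)²·P(B) / (P(XY)²·P(T)²) = (15.6)²·(4.44) / ((6.33)²·(0.740)²) = 49.2
Qₚ = 49.2 > Kₚ = 11.9, so the reverse reaction proceeds.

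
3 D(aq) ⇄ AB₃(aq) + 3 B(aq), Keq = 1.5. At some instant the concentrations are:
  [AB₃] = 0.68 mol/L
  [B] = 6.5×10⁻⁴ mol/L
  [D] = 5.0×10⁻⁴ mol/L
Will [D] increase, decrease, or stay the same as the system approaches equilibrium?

Q = [AB₃]·[B]³ / [D]³ = (0.68)·(6.5×10⁻⁴)³ / (5.0×10⁻⁴)³ = 1.5
Q = 1.5 = Keq; the system is at equilibrium.

stay the same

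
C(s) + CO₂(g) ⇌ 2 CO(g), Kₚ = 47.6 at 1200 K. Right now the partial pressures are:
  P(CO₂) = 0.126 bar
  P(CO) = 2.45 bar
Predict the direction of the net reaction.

neither direction; the system is at equilibrium

(C is a pure solid — omitted from Qₚ.)
Qₚ = P(CO)² / P(CO₂) = (2.45)² / (0.126) = 47.6
Qₚ = 47.6 = Kₚ, so the system is already at equilibrium.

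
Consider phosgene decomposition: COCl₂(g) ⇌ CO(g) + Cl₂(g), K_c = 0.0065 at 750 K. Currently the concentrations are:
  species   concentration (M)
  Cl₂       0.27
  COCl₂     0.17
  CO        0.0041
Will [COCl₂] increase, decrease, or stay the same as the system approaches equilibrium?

stay the same

Q_c = [CO]·[Cl₂] / [COCl₂] = (0.0041)·(0.27) / (0.17) = 0.0065
Q_c = 0.0065 = K_c; the system is at equilibrium.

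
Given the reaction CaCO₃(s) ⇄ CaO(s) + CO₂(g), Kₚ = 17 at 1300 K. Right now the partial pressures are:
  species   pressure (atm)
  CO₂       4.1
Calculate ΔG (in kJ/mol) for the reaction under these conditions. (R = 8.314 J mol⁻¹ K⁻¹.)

(CaCO₃, CaO are pure solids — omitted from Qₚ.)
Qₚ = P(CO₂) = 4.10
ΔG = RT ln(Qₚ/Kₚ) = (8.314 J mol⁻¹ K⁻¹)(1300 K) × ln(4.10/17)
   = (10.81 kJ/mol)(-1.422) = -15.4 kJ/mol
ΔG < 0, so the forward reaction is spontaneous (proceeds forward).

ΔG = -15.4 kJ/mol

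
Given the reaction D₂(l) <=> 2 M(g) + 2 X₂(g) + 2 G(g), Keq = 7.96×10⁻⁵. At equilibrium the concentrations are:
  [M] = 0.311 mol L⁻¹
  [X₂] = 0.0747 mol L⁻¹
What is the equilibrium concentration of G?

[G] = 0.384 mol L⁻¹

(D₂ is a pure liquid — omitted from Keq.)
At equilibrium, Keq = [M]²·[X₂]²·[G]² = 7.96×10⁻⁵.
(0.311)²·(0.0747)²·([G])² = 7.96×10⁻⁵
[G]² = 0.147 ⇒ [G] = 0.384 mol L⁻¹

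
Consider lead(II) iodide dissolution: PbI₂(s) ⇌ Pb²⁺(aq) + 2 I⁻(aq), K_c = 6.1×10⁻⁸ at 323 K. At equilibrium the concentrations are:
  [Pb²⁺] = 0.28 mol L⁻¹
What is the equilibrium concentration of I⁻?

(PbI₂ is a pure solid — omitted from K_c.)
At equilibrium, K_c = [Pb²⁺]·[I⁻]² = 6.1×10⁻⁸.
(0.28)·([I⁻])² = 6.1×10⁻⁸
[I⁻]² = 2.18×10⁻⁷ ⇒ [I⁻] = 4.7×10⁻⁴ mol L⁻¹

[I⁻] = 4.7×10⁻⁴ mol L⁻¹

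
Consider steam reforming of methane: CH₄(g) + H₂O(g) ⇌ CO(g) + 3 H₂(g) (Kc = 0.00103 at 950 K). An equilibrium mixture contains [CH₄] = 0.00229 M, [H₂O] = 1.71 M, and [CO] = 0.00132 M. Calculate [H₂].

[H₂] = 0.145 M

At equilibrium, Kc = [CO]·[H₂]³ / ([CH₄]·[H₂O]) = 0.00103.
(0.00132)·([H₂])³ / ((0.00229)·(1.71)) = 0.00103
[H₂]³ = 0.00306 ⇒ [H₂] = 0.145 M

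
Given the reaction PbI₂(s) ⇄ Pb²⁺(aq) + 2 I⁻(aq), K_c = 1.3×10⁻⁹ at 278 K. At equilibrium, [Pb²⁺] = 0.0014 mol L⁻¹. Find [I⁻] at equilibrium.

(PbI₂ is a pure solid — omitted from K_c.)
At equilibrium, K_c = [Pb²⁺]·[I⁻]² = 1.3×10⁻⁹.
(0.0014)·([I⁻])² = 1.3×10⁻⁹
[I⁻]² = 9.29×10⁻⁷ ⇒ [I⁻] = 9.6×10⁻⁴ mol L⁻¹

[I⁻] = 9.6×10⁻⁴ mol L⁻¹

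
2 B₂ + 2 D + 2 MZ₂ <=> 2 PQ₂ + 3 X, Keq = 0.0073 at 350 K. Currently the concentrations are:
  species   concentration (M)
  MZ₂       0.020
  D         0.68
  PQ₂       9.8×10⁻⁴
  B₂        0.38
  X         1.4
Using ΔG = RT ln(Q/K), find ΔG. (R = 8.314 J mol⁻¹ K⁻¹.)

ΔG = 7.58 kJ/mol

Q = [PQ₂]²·[X]³ / ([B₂]²·[D]²·[MZ₂]²) = (9.8×10⁻⁴)²·(1.4)³ / ((0.38)²·(0.68)²·(0.020)²) = 0.0987
ΔG = RT ln(Q/Keq) = (8.314 J mol⁻¹ K⁻¹)(350 K) × ln(0.0987/0.0073)
   = (2.910 kJ/mol)(2.604) = 7.58 kJ/mol
ΔG > 0, so the forward reaction is non-spontaneous (proceeds in reverse).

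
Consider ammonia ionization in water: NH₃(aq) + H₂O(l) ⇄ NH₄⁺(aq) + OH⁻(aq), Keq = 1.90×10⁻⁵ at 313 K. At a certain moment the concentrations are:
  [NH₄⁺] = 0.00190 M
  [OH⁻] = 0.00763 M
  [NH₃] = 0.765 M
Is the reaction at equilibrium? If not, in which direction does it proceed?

no net change (already at equilibrium)

(H₂O is a pure liquid — omitted from Q.)
Q = [NH₄⁺]·[OH⁻] / [NH₃] = (0.00190)·(0.00763) / (0.765) = 1.90×10⁻⁵
Q = 1.90×10⁻⁵ = Keq, so the system is already at equilibrium.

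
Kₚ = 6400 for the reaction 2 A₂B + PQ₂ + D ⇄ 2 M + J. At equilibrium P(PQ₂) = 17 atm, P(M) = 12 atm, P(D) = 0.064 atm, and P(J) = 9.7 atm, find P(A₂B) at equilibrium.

At equilibrium, Kₚ = P(M)²·P(J) / (P(A₂B)²·P(PQ₂)·P(D)) = 6400.
(12)²·(9.7) / ((P(A₂B))²·(17)·(0.064)) = 6400
P(A₂B)² = 0.201 ⇒ P(A₂B) = 0.45 atm

P(A₂B) = 0.45 atm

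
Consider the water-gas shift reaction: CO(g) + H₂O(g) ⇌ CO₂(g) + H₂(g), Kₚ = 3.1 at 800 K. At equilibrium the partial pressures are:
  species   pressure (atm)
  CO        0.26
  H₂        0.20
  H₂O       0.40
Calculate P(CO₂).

P(CO₂) = 1.6 atm

At equilibrium, Kₚ = P(CO₂)·P(H₂) / (P(CO)·P(H₂O)) = 3.1.
(P(CO₂))·(0.20) / ((0.26)·(0.40)) = 3.1
P(CO₂) = 1.61 = 1.6 atm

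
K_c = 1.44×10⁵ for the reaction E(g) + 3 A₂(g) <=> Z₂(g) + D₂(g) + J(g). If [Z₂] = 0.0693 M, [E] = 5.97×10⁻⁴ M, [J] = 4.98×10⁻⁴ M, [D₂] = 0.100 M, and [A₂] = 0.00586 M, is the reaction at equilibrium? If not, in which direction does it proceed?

toward products

Q_c = [Z₂]·[D₂]·[J] / ([E]·[A₂]³) = (0.0693)·(0.100)·(4.98×10⁻⁴) / ((5.97×10⁻⁴)·(0.00586)³) = 28700
Q_c = 28700 < K_c = 1.44×10⁵, so the forward reaction proceeds.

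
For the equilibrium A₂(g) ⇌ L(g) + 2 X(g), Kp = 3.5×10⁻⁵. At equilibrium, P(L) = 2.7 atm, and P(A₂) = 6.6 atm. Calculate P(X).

At equilibrium, Kp = P(L)·P(X)² / P(A₂) = 3.5×10⁻⁵.
(2.7)·(P(X))² / (6.6) = 3.5×10⁻⁵
P(X)² = 8.56×10⁻⁵ ⇒ P(X) = 0.0092 atm

P(X) = 0.0092 atm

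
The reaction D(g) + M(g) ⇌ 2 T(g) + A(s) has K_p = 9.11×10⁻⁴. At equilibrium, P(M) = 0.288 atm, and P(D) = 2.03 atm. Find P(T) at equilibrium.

(A is a pure solid — omitted from K_p.)
At equilibrium, K_p = P(T)² / (P(D)·P(M)) = 9.11×10⁻⁴.
(P(T))² / ((2.03)·(0.288)) = 9.11×10⁻⁴
P(T)² = 5.33×10⁻⁴ ⇒ P(T) = 0.0231 atm

P(T) = 0.0231 atm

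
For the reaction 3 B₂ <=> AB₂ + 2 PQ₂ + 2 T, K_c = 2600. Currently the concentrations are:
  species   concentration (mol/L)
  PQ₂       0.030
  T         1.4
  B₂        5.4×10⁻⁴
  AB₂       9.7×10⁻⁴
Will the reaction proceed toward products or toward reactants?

toward reactants

Q_c = [AB₂]·[PQ₂]²·[T]² / [B₂]³ = (9.7×10⁻⁴)·(0.030)²·(1.4)² / (5.4×10⁻⁴)³ = 11000
Q_c = 11000 > K_c = 2600, so the reverse reaction proceeds.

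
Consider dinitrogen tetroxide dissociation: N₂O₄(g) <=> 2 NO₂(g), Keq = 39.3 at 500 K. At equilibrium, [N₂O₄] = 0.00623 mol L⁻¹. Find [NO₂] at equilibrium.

At equilibrium, Keq = [NO₂]² / [N₂O₄] = 39.3.
([NO₂])² / (0.00623) = 39.3
[NO₂]² = 0.245 ⇒ [NO₂] = 0.495 mol L⁻¹

[NO₂] = 0.495 mol L⁻¹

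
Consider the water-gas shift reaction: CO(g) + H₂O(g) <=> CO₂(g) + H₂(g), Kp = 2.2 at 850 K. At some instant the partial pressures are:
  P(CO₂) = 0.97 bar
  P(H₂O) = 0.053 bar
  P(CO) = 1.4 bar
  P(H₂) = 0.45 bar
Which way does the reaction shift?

Qp = P(CO₂)·P(H₂) / (P(CO)·P(H₂O)) = (0.97)·(0.45) / ((1.4)·(0.053)) = 5.9
Qp = 5.9 > Kp = 2.2, so the reverse reaction proceeds.

toward reactants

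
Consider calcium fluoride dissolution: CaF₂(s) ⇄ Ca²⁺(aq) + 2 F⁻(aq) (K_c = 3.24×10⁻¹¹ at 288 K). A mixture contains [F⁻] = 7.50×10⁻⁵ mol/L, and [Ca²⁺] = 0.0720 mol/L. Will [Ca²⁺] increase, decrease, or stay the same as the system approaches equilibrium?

decrease

(CaF₂ is a pure solid — omitted from Q_c.)
Q_c = [Ca²⁺]·[F⁻]² = (0.0720)·(7.50×10⁻⁵)² = 4.05×10⁻¹⁰
Q_c = 4.05×10⁻¹⁰ > K_c = 3.24×10⁻¹¹: net reverse reaction.
Ca²⁺ is a product, so it decreases.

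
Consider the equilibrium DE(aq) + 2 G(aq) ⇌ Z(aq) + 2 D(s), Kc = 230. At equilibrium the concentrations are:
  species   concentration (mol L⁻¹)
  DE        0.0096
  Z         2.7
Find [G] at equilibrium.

[G] = 1.1 mol L⁻¹

(D is a pure solid — omitted from Kc.)
At equilibrium, Kc = [Z] / ([DE]·[G]²) = 230.
(2.7) / ((0.0096)·([G])²) = 230
[G]² = 1.22 ⇒ [G] = 1.1 mol L⁻¹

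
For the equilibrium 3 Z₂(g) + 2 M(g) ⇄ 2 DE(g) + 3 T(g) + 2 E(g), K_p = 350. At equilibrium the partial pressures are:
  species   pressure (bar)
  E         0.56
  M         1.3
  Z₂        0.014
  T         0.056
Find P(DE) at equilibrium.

At equilibrium, K_p = P(DE)²·P(T)³·P(E)² / (P(Z₂)³·P(M)²) = 350.
(P(DE))²·(0.056)³·(0.56)² / ((0.014)³·(1.3)²) = 350
P(DE)² = 29.5 ⇒ P(DE) = 5.4 bar

P(DE) = 5.4 bar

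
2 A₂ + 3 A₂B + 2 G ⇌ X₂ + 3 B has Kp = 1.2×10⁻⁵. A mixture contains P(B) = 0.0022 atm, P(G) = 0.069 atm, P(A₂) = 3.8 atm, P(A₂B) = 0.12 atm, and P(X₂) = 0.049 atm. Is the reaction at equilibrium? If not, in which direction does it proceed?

Qp = P(X₂)·P(B)³ / (P(A₂)²·P(A₂B)³·P(G)²) = (0.049)·(0.0022)³ / ((3.8)²·(0.12)³·(0.069)²) = 4.4×10⁻⁶
Qp = 4.4×10⁻⁶ < Kp = 1.2×10⁻⁵, so the forward reaction proceeds.

to the right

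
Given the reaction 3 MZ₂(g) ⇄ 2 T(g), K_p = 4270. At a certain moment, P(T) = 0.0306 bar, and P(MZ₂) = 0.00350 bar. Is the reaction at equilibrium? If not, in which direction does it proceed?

toward reactants

Q_p = P(T)² / P(MZ₂)³ = (0.0306)² / (0.00350)³ = 21800
Q_p = 21800 > K_p = 4270, so the reverse reaction proceeds.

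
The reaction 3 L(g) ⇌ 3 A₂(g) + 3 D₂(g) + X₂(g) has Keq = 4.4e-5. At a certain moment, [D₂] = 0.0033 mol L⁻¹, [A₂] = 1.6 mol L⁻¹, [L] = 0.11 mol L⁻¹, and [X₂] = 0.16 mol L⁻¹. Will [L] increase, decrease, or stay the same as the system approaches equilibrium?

Q = [A₂]³·[D₂]³·[X₂] / [L]³ = (1.6)³·(0.0033)³·(0.16) / (0.11)³ = 1.8e-5
Q = 1.8e-5 < Keq = 4.4e-5: net forward reaction.
L is a reactant, so it decreases.

decrease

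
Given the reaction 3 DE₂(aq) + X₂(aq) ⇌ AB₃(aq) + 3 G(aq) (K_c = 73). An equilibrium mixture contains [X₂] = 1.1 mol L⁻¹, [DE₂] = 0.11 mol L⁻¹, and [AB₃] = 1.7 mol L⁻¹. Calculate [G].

At equilibrium, K_c = [AB₃]·[G]³ / ([DE₂]³·[X₂]) = 73.
(1.7)·([G])³ / ((0.11)³·(1.1)) = 73
[G]³ = 0.0629 ⇒ [G] = 0.40 mol L⁻¹

[G] = 0.40 mol L⁻¹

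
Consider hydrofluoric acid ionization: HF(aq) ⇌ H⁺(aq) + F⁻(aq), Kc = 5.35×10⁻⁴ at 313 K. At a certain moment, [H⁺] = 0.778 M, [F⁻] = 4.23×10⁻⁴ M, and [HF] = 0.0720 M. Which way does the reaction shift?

Qc = [H⁺]·[F⁻] / [HF] = (0.778)·(4.23×10⁻⁴) / (0.0720) = 0.00457
Qc = 0.00457 > Kc = 5.35×10⁻⁴, so the reverse reaction proceeds.

toward reactants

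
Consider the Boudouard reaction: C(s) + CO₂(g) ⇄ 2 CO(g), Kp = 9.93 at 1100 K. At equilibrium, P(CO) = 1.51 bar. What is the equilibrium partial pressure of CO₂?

P(CO₂) = 0.230 bar

(C is a pure solid — omitted from Kp.)
At equilibrium, Kp = P(CO)² / P(CO₂) = 9.93.
(1.51)² / (P(CO₂)) = 9.93
P(CO₂) = 0.230 bar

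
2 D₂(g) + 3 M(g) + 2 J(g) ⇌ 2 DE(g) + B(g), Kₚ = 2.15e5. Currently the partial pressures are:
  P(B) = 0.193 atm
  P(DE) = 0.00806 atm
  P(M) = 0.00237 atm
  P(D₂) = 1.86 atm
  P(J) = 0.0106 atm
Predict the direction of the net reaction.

toward reactants

Qₚ = P(DE)²·P(B) / (P(D₂)²·P(M)³·P(J)²) = (0.00806)²·(0.193) / ((1.86)²·(0.00237)³·(0.0106)²) = 2.42e6
Qₚ = 2.42e6 > Kₚ = 2.15e5, so the reverse reaction proceeds.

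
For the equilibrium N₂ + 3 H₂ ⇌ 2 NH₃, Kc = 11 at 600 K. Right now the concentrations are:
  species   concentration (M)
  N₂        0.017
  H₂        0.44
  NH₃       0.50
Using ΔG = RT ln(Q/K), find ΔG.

Qc = [NH₃]² / ([N₂]·[H₂]³) = (0.50)² / ((0.017)·(0.44)³) = 173
ΔG = RT ln(Qc/Kc) = (8.314 J mol⁻¹ K⁻¹)(600 K) × ln(173/11)
   = (4.988 kJ/mol)(2.755) = 13.7 kJ/mol
ΔG > 0, so the forward reaction is non-spontaneous (proceeds in reverse).

ΔG = 13.7 kJ/mol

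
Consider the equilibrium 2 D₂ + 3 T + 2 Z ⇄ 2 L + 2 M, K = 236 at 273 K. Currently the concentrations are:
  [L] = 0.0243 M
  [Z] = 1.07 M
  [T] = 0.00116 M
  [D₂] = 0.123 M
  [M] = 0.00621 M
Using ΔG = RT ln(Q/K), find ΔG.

ΔG = 2.89 kJ/mol

Q = [L]²·[M]² / ([D₂]²·[T]³·[Z]²) = (0.0243)²·(0.00621)² / ((0.123)²·(0.00116)³·(1.07)²) = 842
ΔG = RT ln(Q/K) = (8.314 J mol⁻¹ K⁻¹)(273 K) × ln(842/236)
   = (2.270 kJ/mol)(1.272) = 2.89 kJ/mol
ΔG > 0, so the forward reaction is non-spontaneous (proceeds in reverse).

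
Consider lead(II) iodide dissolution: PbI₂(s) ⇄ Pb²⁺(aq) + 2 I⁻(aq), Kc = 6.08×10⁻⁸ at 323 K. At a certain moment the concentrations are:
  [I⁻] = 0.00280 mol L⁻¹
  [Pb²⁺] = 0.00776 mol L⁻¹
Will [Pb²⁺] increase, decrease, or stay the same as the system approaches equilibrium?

(PbI₂ is a pure solid — omitted from Qc.)
Qc = [Pb²⁺]·[I⁻]² = (0.00776)·(0.00280)² = 6.08×10⁻⁸
Qc = 6.08×10⁻⁸ = Kc; the system is at equilibrium.

stay the same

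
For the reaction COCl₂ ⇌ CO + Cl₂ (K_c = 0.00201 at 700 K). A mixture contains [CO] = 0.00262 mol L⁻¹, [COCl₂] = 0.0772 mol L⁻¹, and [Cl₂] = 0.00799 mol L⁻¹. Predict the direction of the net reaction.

toward products

Q_c = [CO]·[Cl₂] / [COCl₂] = (0.00262)·(0.00799) / (0.0772) = 2.71×10⁻⁴
Q_c = 2.71×10⁻⁴ < K_c = 0.00201, so the forward reaction proceeds.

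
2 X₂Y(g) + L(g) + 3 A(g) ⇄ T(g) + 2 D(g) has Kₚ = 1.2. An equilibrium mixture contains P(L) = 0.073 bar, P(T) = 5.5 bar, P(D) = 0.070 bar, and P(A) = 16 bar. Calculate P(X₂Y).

P(X₂Y) = 0.0087 bar

At equilibrium, Kₚ = P(T)·P(D)² / (P(X₂Y)²·P(L)·P(A)³) = 1.2.
(5.5)·(0.070)² / ((P(X₂Y))²·(0.073)·(16)³) = 1.2
P(X₂Y)² = 7.51×10⁻⁵ ⇒ P(X₂Y) = 0.0087 bar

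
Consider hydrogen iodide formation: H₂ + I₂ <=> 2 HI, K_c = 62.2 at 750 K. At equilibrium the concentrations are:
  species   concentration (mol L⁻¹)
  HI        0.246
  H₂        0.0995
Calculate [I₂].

[I₂] = 0.00978 mol L⁻¹

At equilibrium, K_c = [HI]² / ([H₂]·[I₂]) = 62.2.
(0.246)² / ((0.0995)·([I₂])) = 62.2
[I₂] = 0.00978 mol L⁻¹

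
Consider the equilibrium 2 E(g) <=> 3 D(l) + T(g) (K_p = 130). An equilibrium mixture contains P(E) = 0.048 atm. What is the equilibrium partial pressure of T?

P(T) = 0.30 atm

(D is a pure liquid — omitted from K_p.)
At equilibrium, K_p = P(T) / P(E)² = 130.
(P(T)) / (0.048)² = 130
P(T) = 0.300 = 0.30 atm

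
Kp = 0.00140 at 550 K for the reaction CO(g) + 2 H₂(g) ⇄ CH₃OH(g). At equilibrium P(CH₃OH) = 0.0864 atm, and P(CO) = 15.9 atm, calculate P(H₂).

At equilibrium, Kp = P(CH₃OH) / (P(CO)·P(H₂)²) = 0.00140.
(0.0864) / ((15.9)·(P(H₂))²) = 0.00140
P(H₂)² = 3.88 ⇒ P(H₂) = 1.97 atm

P(H₂) = 1.97 atm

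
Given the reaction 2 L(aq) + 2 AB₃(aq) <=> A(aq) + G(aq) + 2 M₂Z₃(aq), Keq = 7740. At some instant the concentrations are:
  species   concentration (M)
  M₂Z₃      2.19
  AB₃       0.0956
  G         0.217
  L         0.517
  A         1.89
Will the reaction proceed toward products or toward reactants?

in the forward direction

Q = [A]·[G]·[M₂Z₃]² / ([L]²·[AB₃]²) = (1.89)·(0.217)·(2.19)² / ((0.517)²·(0.0956)²) = 805
Q = 805 < Keq = 7740, so the forward reaction proceeds.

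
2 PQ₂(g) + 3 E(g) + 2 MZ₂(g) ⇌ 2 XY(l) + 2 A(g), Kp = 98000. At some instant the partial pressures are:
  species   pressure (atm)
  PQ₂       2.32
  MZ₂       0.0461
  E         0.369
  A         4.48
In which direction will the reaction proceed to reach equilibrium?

toward products

(XY is a pure liquid — omitted from Qp.)
Qp = P(A)² / (P(PQ₂)²·P(E)³·P(MZ₂)²) = (4.48)² / ((2.32)²·(0.369)³·(0.0461)²) = 34900
Qp = 34900 < Kp = 98000, so the forward reaction proceeds.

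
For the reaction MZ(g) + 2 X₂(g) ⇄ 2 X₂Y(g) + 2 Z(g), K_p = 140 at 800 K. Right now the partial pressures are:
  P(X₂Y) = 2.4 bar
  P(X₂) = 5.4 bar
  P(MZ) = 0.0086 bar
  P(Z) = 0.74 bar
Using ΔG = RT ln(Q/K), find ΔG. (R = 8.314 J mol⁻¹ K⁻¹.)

Q_p = P(X₂Y)²·P(Z)² / (P(MZ)·P(X₂)²) = (2.4)²·(0.74)² / ((0.0086)·(5.4)²) = 12.6
ΔG = RT ln(Q_p/K_p) = (8.314 J mol⁻¹ K⁻¹)(800 K) × ln(12.6/140)
   = (6.651 kJ/mol)(-2.408) = -16.0 kJ/mol
ΔG < 0, so the forward reaction is spontaneous (proceeds forward).

ΔG = -16.0 kJ/mol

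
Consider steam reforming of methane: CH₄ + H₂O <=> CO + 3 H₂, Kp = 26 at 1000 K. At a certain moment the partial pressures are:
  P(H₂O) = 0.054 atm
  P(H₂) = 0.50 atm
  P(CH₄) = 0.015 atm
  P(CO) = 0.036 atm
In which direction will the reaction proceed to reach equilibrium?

Qp = P(CO)·P(H₂)³ / (P(CH₄)·P(H₂O)) = (0.036)·(0.50)³ / ((0.015)·(0.054)) = 5.6
Qp = 5.6 < Kp = 26, so the forward reaction proceeds.

toward products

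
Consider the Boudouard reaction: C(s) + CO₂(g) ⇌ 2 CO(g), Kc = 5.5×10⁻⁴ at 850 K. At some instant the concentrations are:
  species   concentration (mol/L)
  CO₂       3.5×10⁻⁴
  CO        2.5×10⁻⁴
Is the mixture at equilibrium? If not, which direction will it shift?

(C is a pure solid — omitted from Qc.)
Qc = [CO]² / [CO₂] = (2.5×10⁻⁴)² / (3.5×10⁻⁴) = 1.8×10⁻⁴
Qc = 1.8×10⁻⁴ < Kc = 5.5×10⁻⁴: net forward reaction.

no; Q < K, reaction proceeds forward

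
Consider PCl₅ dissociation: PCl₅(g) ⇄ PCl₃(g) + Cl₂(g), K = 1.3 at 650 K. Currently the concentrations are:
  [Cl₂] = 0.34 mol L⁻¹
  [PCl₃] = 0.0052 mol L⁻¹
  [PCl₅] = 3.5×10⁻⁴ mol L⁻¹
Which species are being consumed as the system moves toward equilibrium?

Q = [PCl₃]·[Cl₂] / [PCl₅] = (0.0052)·(0.34) / (3.5×10⁻⁴) = 5.1
Q = 5.1 > K = 1.3: net reverse reaction.

PCl₃, Cl₂ (products)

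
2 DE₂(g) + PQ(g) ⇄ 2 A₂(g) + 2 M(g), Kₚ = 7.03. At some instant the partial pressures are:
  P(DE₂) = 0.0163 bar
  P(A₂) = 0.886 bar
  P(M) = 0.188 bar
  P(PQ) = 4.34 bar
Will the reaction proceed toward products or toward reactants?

toward reactants

Qₚ = P(A₂)²·P(M)² / (P(DE₂)²·P(PQ)) = (0.886)²·(0.188)² / ((0.0163)²·(4.34)) = 24.1
Qₚ = 24.1 > Kₚ = 7.03, so the reverse reaction proceeds.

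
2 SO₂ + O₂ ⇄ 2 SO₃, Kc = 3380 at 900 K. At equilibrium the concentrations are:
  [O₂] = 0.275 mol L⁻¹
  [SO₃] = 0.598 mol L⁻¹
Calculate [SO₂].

At equilibrium, Kc = [SO₃]² / ([SO₂]²·[O₂]) = 3380.
(0.598)² / (([SO₂])²·(0.275)) = 3380
[SO₂]² = 3.85×10⁻⁴ ⇒ [SO₂] = 0.0196 mol L⁻¹

[SO₂] = 0.0196 mol L⁻¹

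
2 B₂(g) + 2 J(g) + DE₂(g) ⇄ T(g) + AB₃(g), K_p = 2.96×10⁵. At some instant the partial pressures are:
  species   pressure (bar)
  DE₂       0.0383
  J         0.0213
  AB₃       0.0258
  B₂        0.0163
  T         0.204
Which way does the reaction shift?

toward reactants

Q_p = P(T)·P(AB₃) / (P(B₂)²·P(J)²·P(DE₂)) = (0.204)·(0.0258) / ((0.0163)²·(0.0213)²·(0.0383)) = 1.14×10⁶
Q_p = 1.14×10⁶ > K_p = 2.96×10⁵, so the reverse reaction proceeds.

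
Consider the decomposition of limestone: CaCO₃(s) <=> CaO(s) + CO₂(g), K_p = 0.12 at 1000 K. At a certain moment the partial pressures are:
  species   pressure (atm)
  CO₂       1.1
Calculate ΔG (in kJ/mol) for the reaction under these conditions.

ΔG = 18.4 kJ/mol

(CaCO₃, CaO are pure solids — omitted from Q_p.)
Q_p = P(CO₂) = 1.10
ΔG = RT ln(Q_p/K_p) = (8.314 J mol⁻¹ K⁻¹)(1000 K) × ln(1.10/0.12)
   = (8.314 kJ/mol)(2.216) = 18.4 kJ/mol
ΔG > 0, so the forward reaction is non-spontaneous (proceeds in reverse).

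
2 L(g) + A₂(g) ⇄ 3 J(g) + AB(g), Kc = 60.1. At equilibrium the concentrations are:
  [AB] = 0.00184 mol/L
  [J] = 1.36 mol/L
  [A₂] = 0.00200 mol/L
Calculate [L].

At equilibrium, Kc = [J]³·[AB] / ([L]²·[A₂]) = 60.1.
(1.36)³·(0.00184) / (([L])²·(0.00200)) = 60.1
[L]² = 0.0385 ⇒ [L] = 0.196 mol/L

[L] = 0.196 mol/L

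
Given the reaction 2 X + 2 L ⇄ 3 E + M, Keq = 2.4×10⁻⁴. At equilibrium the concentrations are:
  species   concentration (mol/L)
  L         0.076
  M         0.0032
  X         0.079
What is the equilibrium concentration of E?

At equilibrium, Keq = [E]³·[M] / ([X]²·[L]²) = 2.4×10⁻⁴.
([E])³·(0.0032) / ((0.079)²·(0.076)²) = 2.4×10⁻⁴
[E]³ = 2.70×10⁻⁶ ⇒ [E] = 0.014 mol/L

[E] = 0.014 mol/L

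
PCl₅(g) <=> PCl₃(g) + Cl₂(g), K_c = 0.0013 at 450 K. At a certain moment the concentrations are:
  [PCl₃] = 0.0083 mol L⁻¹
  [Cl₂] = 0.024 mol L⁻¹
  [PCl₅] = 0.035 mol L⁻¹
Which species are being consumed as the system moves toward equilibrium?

PCl₃, Cl₂ (products)

Q_c = [PCl₃]·[Cl₂] / [PCl₅] = (0.0083)·(0.024) / (0.035) = 0.0057
Q_c = 0.0057 > K_c = 0.0013: net reverse reaction.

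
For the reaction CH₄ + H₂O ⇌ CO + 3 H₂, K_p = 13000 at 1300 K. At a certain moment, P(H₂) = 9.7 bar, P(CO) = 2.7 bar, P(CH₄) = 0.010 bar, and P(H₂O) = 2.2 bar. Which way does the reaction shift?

in the reverse direction

Q_p = P(CO)·P(H₂)³ / (P(CH₄)·P(H₂O)) = (2.7)·(9.7)³ / ((0.010)·(2.2)) = 1.1×10⁵
Q_p = 1.1×10⁵ > K_p = 13000, so the reverse reaction proceeds.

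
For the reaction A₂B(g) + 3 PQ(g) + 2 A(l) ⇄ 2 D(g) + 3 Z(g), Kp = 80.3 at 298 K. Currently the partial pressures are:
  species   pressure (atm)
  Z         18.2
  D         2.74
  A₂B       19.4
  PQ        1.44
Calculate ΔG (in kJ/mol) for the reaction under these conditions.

(A is a pure liquid — omitted from Qp.)
Qp = P(D)²·P(Z)³ / (P(A₂B)·P(PQ)³) = (2.74)²·(18.2)³ / ((19.4)·(1.44)³) = 781
ΔG = RT ln(Qp/Kp) = (8.314 J mol⁻¹ K⁻¹)(298 K) × ln(781/80.3)
   = (2.478 kJ/mol)(2.275) = 5.64 kJ/mol
ΔG > 0, so the forward reaction is non-spontaneous (proceeds in reverse).

ΔG = 5.64 kJ/mol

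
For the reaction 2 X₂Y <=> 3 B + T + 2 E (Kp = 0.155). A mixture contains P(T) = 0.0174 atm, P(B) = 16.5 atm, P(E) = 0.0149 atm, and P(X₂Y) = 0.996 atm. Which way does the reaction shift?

forward (toward products)

Qp = P(B)³·P(T)·P(E)² / P(X₂Y)² = (16.5)³·(0.0174)·(0.0149)² / (0.996)² = 0.0175
Qp = 0.0175 < Kp = 0.155, so the forward reaction proceeds.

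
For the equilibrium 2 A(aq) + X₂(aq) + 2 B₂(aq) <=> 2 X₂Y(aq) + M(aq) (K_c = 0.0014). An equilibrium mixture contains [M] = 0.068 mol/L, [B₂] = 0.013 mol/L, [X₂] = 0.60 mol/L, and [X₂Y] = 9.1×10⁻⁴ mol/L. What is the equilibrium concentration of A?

[A] = 0.63 mol/L

At equilibrium, K_c = [X₂Y]²·[M] / ([A]²·[X₂]·[B₂]²) = 0.0014.
(9.1×10⁻⁴)²·(0.068) / (([A])²·(0.60)·(0.013)²) = 0.0014
[A]² = 0.397 ⇒ [A] = 0.63 mol/L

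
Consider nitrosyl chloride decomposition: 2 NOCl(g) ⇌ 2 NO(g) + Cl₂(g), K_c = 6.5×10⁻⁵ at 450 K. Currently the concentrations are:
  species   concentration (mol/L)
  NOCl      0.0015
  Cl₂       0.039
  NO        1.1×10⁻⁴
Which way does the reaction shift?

reverse (toward reactants)

Q_c = [NO]²·[Cl₂] / [NOCl]² = (1.1×10⁻⁴)²·(0.039) / (0.0015)² = 2.1×10⁻⁴
Q_c = 2.1×10⁻⁴ > K_c = 6.5×10⁻⁵, so the reverse reaction proceeds.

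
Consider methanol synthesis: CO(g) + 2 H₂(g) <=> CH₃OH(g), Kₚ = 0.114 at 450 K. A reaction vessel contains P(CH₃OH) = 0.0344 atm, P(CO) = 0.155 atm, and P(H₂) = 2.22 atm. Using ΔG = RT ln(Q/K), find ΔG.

Qₚ = P(CH₃OH) / (P(CO)·P(H₂)²) = (0.0344) / ((0.155)·(2.22)²) = 0.0450
ΔG = RT ln(Qₚ/Kₚ) = (8.314 J mol⁻¹ K⁻¹)(450 K) × ln(0.0450/0.114)
   = (3.741 kJ/mol)(-0.9295) = -3.48 kJ/mol
ΔG < 0, so the forward reaction is spontaneous (proceeds forward).

ΔG = -3.48 kJ/mol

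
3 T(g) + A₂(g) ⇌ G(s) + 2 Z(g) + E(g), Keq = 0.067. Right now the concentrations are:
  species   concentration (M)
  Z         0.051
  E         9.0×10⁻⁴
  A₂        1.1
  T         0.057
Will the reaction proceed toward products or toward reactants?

toward products

(G is a pure solid — omitted from Q.)
Q = [Z]²·[E] / ([T]³·[A₂]) = (0.051)²·(9.0×10⁻⁴) / ((0.057)³·(1.1)) = 0.011
Q = 0.011 < Keq = 0.067, so the forward reaction proceeds.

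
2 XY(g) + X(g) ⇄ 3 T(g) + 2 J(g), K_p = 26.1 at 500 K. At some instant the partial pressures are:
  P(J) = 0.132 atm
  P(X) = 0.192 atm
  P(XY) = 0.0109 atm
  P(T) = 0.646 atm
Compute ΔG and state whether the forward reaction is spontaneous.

ΔG = 8.59 kJ/mol; the forward reaction is non-spontaneous

Q_p = P(T)³·P(J)² / (P(XY)²·P(X)) = (0.646)³·(0.132)² / ((0.0109)²·(0.192)) = 206
ΔG = RT ln(Q_p/K_p) = (8.314 J mol⁻¹ K⁻¹)(500 K) × ln(206/26.1)
   = (4.157 kJ/mol)(2.066) = 8.59 kJ/mol
ΔG > 0, so the forward reaction is non-spontaneous (proceeds in reverse).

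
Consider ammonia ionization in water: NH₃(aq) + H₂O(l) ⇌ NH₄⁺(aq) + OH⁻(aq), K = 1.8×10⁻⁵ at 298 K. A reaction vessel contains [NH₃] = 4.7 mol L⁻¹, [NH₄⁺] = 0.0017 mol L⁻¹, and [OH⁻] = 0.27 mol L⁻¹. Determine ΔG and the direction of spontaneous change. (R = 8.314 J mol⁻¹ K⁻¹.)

(H₂O is a pure liquid — omitted from Q.)
Q = [NH₄⁺]·[OH⁻] / [NH₃] = (0.0017)·(0.27) / (4.7) = 9.77×10⁻⁵
ΔG = RT ln(Q/K) = (8.314 J mol⁻¹ K⁻¹)(298 K) × ln(9.77×10⁻⁵/1.8×10⁻⁵)
   = (2.478 kJ/mol)(1.692) = 4.19 kJ/mol
ΔG > 0, so the forward reaction is non-spontaneous (proceeds in reverse).

ΔG = 4.19 kJ/mol; the forward reaction is non-spontaneous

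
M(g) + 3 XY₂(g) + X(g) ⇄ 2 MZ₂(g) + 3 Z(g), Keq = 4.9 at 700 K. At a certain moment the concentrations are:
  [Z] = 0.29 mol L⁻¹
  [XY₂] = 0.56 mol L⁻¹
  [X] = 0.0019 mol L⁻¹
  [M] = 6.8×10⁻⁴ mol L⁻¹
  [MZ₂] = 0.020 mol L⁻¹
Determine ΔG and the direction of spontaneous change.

ΔG = 12.6 kJ/mol; the forward reaction is non-spontaneous

Q = [MZ₂]²·[Z]³ / ([M]·[XY₂]³·[X]) = (0.020)²·(0.29)³ / ((6.8×10⁻⁴)·(0.56)³·(0.0019)) = 43.0
ΔG = RT ln(Q/Keq) = (8.314 J mol⁻¹ K⁻¹)(700 K) × ln(43.0/4.9)
   = (5.820 kJ/mol)(2.172) = 12.6 kJ/mol
ΔG > 0, so the forward reaction is non-spontaneous (proceeds in reverse).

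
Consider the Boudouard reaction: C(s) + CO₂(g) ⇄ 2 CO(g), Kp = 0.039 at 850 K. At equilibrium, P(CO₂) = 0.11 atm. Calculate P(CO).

(C is a pure solid — omitted from Kp.)
At equilibrium, Kp = P(CO)² / P(CO₂) = 0.039.
(P(CO))² / (0.11) = 0.039
P(CO)² = 0.00429 ⇒ P(CO) = 0.065 atm

P(CO) = 0.065 atm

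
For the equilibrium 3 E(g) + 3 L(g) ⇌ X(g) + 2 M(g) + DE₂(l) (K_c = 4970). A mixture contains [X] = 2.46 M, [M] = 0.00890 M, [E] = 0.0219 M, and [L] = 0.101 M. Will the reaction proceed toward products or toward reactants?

(DE₂ is a pure liquid — omitted from Q_c.)
Q_c = [X]·[M]² / ([E]³·[L]³) = (2.46)·(0.00890)² / ((0.0219)³·(0.101)³) = 18000
Q_c = 18000 > K_c = 4970, so the reverse reaction proceeds.

in the reverse direction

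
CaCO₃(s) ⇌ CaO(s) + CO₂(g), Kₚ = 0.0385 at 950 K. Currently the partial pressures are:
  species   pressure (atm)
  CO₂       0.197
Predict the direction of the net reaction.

(CaCO₃, CaO are pure solids — omitted from Qₚ.)
Qₚ = P(CO₂) = 0.197
Qₚ = 0.197 > Kₚ = 0.0385, so the reverse reaction proceeds.

in the reverse direction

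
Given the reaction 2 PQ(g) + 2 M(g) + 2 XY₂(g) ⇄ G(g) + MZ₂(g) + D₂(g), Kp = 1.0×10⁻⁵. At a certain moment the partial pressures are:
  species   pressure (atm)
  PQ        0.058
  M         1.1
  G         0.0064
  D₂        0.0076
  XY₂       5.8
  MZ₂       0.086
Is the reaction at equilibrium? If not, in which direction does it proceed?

Qp = P(G)·P(MZ₂)·P(D₂) / (P(PQ)²·P(M)²·P(XY₂)²) = (0.0064)·(0.086)·(0.0076) / ((0.058)²·(1.1)²·(5.8)²) = 3.1×10⁻⁵
Qp = 3.1×10⁻⁵ > Kp = 1.0×10⁻⁵, so the reverse reaction proceeds.

to the left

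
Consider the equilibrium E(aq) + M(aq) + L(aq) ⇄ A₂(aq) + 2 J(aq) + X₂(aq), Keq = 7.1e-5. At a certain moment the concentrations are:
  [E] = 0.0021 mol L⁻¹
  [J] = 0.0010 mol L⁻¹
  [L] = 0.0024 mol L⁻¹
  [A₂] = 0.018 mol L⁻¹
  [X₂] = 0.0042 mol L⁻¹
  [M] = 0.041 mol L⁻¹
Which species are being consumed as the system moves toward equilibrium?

A₂, J, X₂ (products)

Q = [A₂]·[J]²·[X₂] / ([E]·[M]·[L]) = (0.018)·(0.0010)²·(0.0042) / ((0.0021)·(0.041)·(0.0024)) = 3.7e-4
Q = 3.7e-4 > Keq = 7.1e-5: net reverse reaction.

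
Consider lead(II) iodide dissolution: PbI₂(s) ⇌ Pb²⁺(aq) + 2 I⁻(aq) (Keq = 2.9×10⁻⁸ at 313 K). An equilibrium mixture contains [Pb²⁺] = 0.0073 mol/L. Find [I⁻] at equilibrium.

[I⁻] = 0.0020 mol/L

(PbI₂ is a pure solid — omitted from Keq.)
At equilibrium, Keq = [Pb²⁺]·[I⁻]² = 2.9×10⁻⁸.
(0.0073)·([I⁻])² = 2.9×10⁻⁸
[I⁻]² = 3.97×10⁻⁶ ⇒ [I⁻] = 0.0020 mol/L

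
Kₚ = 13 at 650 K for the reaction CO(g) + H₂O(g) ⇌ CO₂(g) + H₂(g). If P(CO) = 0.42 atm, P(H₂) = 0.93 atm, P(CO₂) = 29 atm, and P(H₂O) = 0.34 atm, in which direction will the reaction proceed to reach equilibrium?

toward reactants

Qₚ = P(CO₂)·P(H₂) / (P(CO)·P(H₂O)) = (29)·(0.93) / ((0.42)·(0.34)) = 190
Qₚ = 190 > Kₚ = 13, so the reverse reaction proceeds.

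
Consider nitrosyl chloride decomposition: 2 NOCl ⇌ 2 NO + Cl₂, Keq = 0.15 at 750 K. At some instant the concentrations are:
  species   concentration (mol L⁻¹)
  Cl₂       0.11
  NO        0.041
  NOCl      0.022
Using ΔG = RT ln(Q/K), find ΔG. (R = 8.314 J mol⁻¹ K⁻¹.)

Q = [NO]²·[Cl₂] / [NOCl]² = (0.041)²·(0.11) / (0.022)² = 0.382
ΔG = RT ln(Q/Keq) = (8.314 J mol⁻¹ K⁻¹)(750 K) × ln(0.382/0.15)
   = (6.236 kJ/mol)(0.9348) = 5.83 kJ/mol
ΔG > 0, so the forward reaction is non-spontaneous (proceeds in reverse).

ΔG = 5.83 kJ/mol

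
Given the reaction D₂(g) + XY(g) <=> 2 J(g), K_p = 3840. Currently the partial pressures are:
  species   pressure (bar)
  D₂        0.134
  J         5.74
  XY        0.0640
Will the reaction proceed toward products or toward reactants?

Q_p = P(J)² / (P(D₂)·P(XY)) = (5.74)² / ((0.134)·(0.0640)) = 3840
Q_p = 3840 = K_p, so the system is already at equilibrium.

at equilibrium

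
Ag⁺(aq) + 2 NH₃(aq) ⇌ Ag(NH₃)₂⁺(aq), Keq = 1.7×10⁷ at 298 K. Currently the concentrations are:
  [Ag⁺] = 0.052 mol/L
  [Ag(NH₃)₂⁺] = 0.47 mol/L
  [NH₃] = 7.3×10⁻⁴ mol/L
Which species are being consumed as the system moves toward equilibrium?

Q = [Ag(NH₃)₂⁺] / ([Ag⁺]·[NH₃]²) = (0.47) / ((0.052)·(7.3×10⁻⁴)²) = 1.7×10⁷
Q = 1.7×10⁷ = Keq; the system is at equilibrium.

none (at equilibrium)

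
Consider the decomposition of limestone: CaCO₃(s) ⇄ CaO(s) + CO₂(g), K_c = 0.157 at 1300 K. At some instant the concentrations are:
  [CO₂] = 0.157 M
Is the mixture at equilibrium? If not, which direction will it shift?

(CaCO₃, CaO are pure solids — omitted from Q_c.)
Q_c = [CO₂] = 0.157
Q_c = 0.157 = K_c; the system is at equilibrium.

yes, at equilibrium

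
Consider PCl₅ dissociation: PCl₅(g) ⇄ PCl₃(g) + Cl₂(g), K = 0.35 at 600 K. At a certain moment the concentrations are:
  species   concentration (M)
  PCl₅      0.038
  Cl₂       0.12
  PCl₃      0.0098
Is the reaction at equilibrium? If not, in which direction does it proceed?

Q = [PCl₃]·[Cl₂] / [PCl₅] = (0.0098)·(0.12) / (0.038) = 0.031
Q = 0.031 < K = 0.35, so the forward reaction proceeds.

to the right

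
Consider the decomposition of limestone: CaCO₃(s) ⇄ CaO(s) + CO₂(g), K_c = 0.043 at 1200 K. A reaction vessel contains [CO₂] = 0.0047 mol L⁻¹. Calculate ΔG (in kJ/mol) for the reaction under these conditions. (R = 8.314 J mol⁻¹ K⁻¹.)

ΔG = -22.1 kJ/mol

(CaCO₃, CaO are pure solids — omitted from Q_c.)
Q_c = [CO₂] = 0.00470
ΔG = RT ln(Q_c/K_c) = (8.314 J mol⁻¹ K⁻¹)(1200 K) × ln(0.00470/0.043)
   = (9.977 kJ/mol)(-2.214) = -22.1 kJ/mol
ΔG < 0, so the forward reaction is spontaneous (proceeds forward).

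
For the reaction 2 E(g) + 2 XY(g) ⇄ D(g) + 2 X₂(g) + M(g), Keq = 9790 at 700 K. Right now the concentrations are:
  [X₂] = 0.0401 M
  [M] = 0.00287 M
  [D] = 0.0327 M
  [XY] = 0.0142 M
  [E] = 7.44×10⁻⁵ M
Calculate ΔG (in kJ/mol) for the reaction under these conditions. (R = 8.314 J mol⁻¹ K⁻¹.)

Q = [D]·[X₂]²·[M] / ([E]²·[XY]²) = (0.0327)·(0.0401)²·(0.00287) / ((7.44×10⁻⁵)²·(0.0142)²) = 1.35×10⁵
ΔG = RT ln(Q/Keq) = (8.314 J mol⁻¹ K⁻¹)(700 K) × ln(1.35×10⁵/9790)
   = (5.820 kJ/mol)(2.624) = 15.3 kJ/mol
ΔG > 0, so the forward reaction is non-spontaneous (proceeds in reverse).

ΔG = 15.3 kJ/mol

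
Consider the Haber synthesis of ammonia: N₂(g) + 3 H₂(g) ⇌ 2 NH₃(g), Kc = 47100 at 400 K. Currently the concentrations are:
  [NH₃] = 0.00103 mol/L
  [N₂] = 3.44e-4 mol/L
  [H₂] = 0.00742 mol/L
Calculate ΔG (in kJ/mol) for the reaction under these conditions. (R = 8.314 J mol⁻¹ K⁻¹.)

ΔG = -6.09 kJ/mol

Qc = [NH₃]² / ([N₂]·[H₂]³) = (0.00103)² / ((3.44e-4)·(0.00742)³) = 7550
ΔG = RT ln(Qc/Kc) = (8.314 J mol⁻¹ K⁻¹)(400 K) × ln(7550/47100)
   = (3.326 kJ/mol)(-1.831) = -6.09 kJ/mol
ΔG < 0, so the forward reaction is spontaneous (proceeds forward).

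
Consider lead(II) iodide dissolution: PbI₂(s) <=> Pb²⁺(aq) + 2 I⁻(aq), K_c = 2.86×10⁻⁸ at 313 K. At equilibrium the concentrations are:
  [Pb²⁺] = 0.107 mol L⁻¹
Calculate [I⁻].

[I⁻] = 5.17×10⁻⁴ mol L⁻¹

(PbI₂ is a pure solid — omitted from K_c.)
At equilibrium, K_c = [Pb²⁺]·[I⁻]² = 2.86×10⁻⁸.
(0.107)·([I⁻])² = 2.86×10⁻⁸
[I⁻]² = 2.67×10⁻⁷ ⇒ [I⁻] = 5.17×10⁻⁴ mol L⁻¹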